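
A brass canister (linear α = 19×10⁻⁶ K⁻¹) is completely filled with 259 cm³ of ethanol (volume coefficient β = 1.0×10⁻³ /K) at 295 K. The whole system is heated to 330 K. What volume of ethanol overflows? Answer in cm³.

The canister also expands: β_container ≈ 3α = 5.7×10⁻⁵ /K
Net overflow = V₀(β_liq − 3α_cont)ΔT
β − 3α = 1.00×10⁻³ − 5.7×10⁻⁵ = 9.43×10⁻⁴ /K; ΔT = 35 K
ΔV = 259 × 9.43×10⁻⁴ × 35 = 8.55 cm³

8.55 cm³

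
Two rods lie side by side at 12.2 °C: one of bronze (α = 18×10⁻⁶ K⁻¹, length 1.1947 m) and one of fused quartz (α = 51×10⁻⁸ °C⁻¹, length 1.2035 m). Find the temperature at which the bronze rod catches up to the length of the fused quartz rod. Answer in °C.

Equal length when α₁L₁ΔT − α₂L₂ΔT = L₂ − L₁ = 8.80×10⁻³ m
α₁L₁ = 2.15046×10⁻⁵, α₂L₂ = 6.13785×10⁻⁷ → Δ(αL) = 2.0890815×10⁻⁵ m/K
ΔT = 8.80×10⁻³ / 2.0890815×10⁻⁵ = 421.238 K, so T = 12.2 + 421.238 = 433.438 °C

T = 433.4 °C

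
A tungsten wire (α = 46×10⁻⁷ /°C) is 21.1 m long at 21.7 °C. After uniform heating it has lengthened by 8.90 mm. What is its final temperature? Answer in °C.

T = 113 °C

ΔL = αL₀ΔT ⇒ ΔT = ΔL / (αL₀)
ΔT = 8.90×10⁻³ m / (46×10⁻⁷ × 21.1 m) = 91.70 K
T = 21.7 + 91.70 = 113.40 °C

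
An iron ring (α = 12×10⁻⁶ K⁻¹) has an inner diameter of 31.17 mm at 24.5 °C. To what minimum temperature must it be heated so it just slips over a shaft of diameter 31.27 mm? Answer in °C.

T = 292 °C

Required Δd = 31.27 − 31.17 = 0.10 mm
Δd = αd₀ΔT ⇒ ΔT = Δd/(αd₀) = 0.10 / (12×10⁻⁶ × 31.17) = 267.35 K
T_min = 24.5 + 267.35 = 291.85 °C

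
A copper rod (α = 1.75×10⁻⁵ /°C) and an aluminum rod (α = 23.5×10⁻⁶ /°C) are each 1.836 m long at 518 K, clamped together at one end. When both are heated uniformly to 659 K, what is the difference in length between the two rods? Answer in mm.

ΔT = 141 K
copper: ΔL = 1.75×10⁻⁵ × 1.836 m × 141 = 4.5303×10⁻³ m = 4.5303 mm
aluminum: ΔL = 23.5×10⁻⁶ × 1.836 m × 141 = 6.0836×10⁻³ m = 6.0836 mm
difference = 6.0836 − 4.5303 = 1.5533 mm

1.55 mm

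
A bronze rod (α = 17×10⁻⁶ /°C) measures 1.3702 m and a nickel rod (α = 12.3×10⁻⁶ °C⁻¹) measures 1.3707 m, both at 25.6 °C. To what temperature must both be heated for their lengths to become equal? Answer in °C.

L₁(1 + α₁ΔT) = L₂(1 + α₂ΔT) ⇒ ΔT = (L₂ − L₁)/(α₁L₁ − α₂L₂)
L₂ − L₁ = 1.3707 − 1.3702 = 5.00×10⁻⁴ m
α₁L₁ − α₂L₂ = 17×10⁻⁶×1.3702 − 12.3×10⁻⁶×1.3707 = 6.43379×10⁻⁶ m/K
ΔT = 5.00×10⁻⁴ / 6.43379×10⁻⁶ = 77.715 K
T = 25.6 + 77.715 = 103.315 °C

T = 103.3 °C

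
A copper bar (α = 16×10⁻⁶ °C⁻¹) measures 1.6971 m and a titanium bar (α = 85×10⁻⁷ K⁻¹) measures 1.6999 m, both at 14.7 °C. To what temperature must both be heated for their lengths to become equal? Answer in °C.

L₁(1 + α₁ΔT) = L₂(1 + α₂ΔT) ⇒ ΔT = (L₂ − L₁)/(α₁L₁ − α₂L₂)
L₂ − L₁ = 1.6999 − 1.6971 = 2.80×10⁻³ m
α₁L₁ − α₂L₂ = 16×10⁻⁶×1.6971 − 85×10⁻⁷×1.6999 = 1.270445×10⁻⁵ m/K
ΔT = 2.80×10⁻³ / 1.270445×10⁻⁵ = 220.395 K
T = 14.7 + 220.395 = 235.095 °C

T = 235.1 °C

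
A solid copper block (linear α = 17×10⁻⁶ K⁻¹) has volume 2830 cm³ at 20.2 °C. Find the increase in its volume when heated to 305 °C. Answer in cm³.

Isotropic solid: β ≈ 3α = 5.1×10⁻⁵ /K; ΔT = 284.8 K
ΔV = 3αV₀ΔT = 3(17×10⁻⁶)(2830)(284.8) = 41.1 cm³

ΔV = 41.1 cm³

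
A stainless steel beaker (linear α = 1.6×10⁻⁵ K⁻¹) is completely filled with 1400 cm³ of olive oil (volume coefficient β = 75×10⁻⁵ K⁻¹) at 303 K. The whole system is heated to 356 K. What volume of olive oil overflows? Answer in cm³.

52.1 cm³

The beaker also expands: β_container ≈ 3α = 4.8×10⁻⁵ /K
Net overflow = V₀(β_liq − 3α_cont)ΔT
β − 3α = 7.50×10⁻⁴ − 4.8×10⁻⁵ = 7.02×10⁻⁴ /K; ΔT = 53 K
ΔV = 1400 × 7.02×10⁻⁴ × 53 = 52.1 cm³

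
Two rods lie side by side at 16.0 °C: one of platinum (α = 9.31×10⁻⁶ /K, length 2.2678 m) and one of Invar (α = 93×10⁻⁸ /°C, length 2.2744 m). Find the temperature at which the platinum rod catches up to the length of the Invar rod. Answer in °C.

Equal length when α₁L₁ΔT − α₂L₂ΔT = L₂ − L₁ = 6.60×10⁻³ m
α₁L₁ = 2.1113218×10⁻⁵, α₂L₂ = 2.115192×10⁻⁶ → Δ(αL) = 1.8998026×10⁻⁵ m/K
ΔT = 6.60×10⁻³ / 1.8998026×10⁻⁵ = 347.405 K, so T = 16.0 + 347.405 = 363.405 °C

T = 363.4 °C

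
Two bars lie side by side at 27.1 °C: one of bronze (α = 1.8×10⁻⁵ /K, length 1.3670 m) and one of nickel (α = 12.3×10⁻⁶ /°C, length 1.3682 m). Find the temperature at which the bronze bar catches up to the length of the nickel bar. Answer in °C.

T = 181.4 °C

L₁(1 + α₁ΔT) = L₂(1 + α₂ΔT) ⇒ ΔT = (L₂ − L₁)/(α₁L₁ − α₂L₂)
L₂ − L₁ = 1.3682 − 1.3670 = 1.20×10⁻³ m
α₁L₁ − α₂L₂ = 1.8×10⁻⁵×1.3670 − 12.3×10⁻⁶×1.3682 = 7.77714×10⁻⁶ m/K
ΔT = 1.20×10⁻³ / 7.77714×10⁻⁶ = 154.298 K
T = 27.1 + 154.298 = 181.398 °C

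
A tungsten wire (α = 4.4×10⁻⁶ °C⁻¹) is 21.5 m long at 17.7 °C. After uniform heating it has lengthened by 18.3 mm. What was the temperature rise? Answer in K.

ΔT = 193 K

ΔL = αL₀ΔT ⇒ ΔT = ΔL / (αL₀)
ΔT = 18.3×10⁻³ m / (4.4×10⁻⁶ × 21.5 m) = 193.45 K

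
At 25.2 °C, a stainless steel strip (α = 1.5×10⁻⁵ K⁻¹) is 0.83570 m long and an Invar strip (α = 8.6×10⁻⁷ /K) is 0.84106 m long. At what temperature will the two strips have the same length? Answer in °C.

T = 479.0 °C

Equal length when α₁L₁ΔT − α₂L₂ΔT = L₂ − L₁ = 5.36×10⁻³ m
α₁L₁ = 1.25355×10⁻⁵, α₂L₂ = 7.233116×10⁻⁷ → Δ(αL) = 1.18121884×10⁻⁵ m/K
ΔT = 5.36×10⁻³ / 1.18121884×10⁻⁵ = 453.769 K, so T = 25.2 + 453.769 = 478.969 °C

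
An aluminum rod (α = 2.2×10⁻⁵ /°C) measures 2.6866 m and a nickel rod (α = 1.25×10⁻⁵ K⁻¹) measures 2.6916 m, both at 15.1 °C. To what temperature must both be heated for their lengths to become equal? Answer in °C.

L₁(1 + α₁ΔT) = L₂(1 + α₂ΔT) ⇒ ΔT = (L₂ − L₁)/(α₁L₁ − α₂L₂)
L₂ − L₁ = 2.6916 − 2.6866 = 5.00×10⁻³ m
α₁L₁ − α₂L₂ = 2.2×10⁻⁵×2.6866 − 1.25×10⁻⁵×2.6916 = 2.54602×10⁻⁵ m/K
ΔT = 5.00×10⁻³ / 2.54602×10⁻⁵ = 196.385 K
T = 15.1 + 196.385 = 211.485 °C

T = 211.5 °C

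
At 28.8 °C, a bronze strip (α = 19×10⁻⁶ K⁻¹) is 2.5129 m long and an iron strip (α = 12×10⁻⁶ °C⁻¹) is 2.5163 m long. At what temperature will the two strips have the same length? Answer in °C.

Equal length when α₁L₁ΔT − α₂L₂ΔT = L₂ − L₁ = 3.40×10⁻³ m
α₁L₁ = 4.77451×10⁻⁵, α₂L₂ = 3.01956×10⁻⁵ → Δ(αL) = 1.75495×10⁻⁵ m/K
ΔT = 3.40×10⁻³ / 1.75495×10⁻⁵ = 193.738 K, so T = 28.8 + 193.738 = 222.538 °C

T = 222.5 °C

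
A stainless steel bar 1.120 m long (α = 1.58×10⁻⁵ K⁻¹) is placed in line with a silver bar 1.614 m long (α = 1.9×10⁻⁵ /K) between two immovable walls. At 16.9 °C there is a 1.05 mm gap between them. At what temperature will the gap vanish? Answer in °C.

Gap closes when ΔL₁ + ΔL₂ = 1.05 mm = 1.05×10⁻³ m
(α₁L₁ + α₂L₂)ΔT = g
α₁L₁ + α₂L₂ = 1.58×10⁻⁵×1.120 + 1.9×10⁻⁵×1.614 = 4.8362×10⁻⁵ m/K
ΔT = 1.05×10⁻³ / 4.8362×10⁻⁵ = 21.711 K
T = 16.9 + 21.711 = 38.611 °C

T = 38.6 °C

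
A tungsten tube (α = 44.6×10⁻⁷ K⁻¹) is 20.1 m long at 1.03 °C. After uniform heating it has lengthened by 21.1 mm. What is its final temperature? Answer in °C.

T = 236 °C

ΔL = αL₀ΔT ⇒ ΔT = ΔL / (αL₀)
ΔT = 21.1×10⁻³ m / (44.6×10⁻⁷ × 20.1 m) = 235.37 K
T = 1.03 + 235.37 = 236.40 °C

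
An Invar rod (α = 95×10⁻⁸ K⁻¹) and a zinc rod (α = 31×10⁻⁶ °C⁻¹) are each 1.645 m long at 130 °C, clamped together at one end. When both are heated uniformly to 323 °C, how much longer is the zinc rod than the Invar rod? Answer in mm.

ΔT = 193 K
Invar: ΔL = 95×10⁻⁸ × 1.645 m × 193 = 3.0161×10⁻⁴ m = 0.30161 mm
zinc: ΔL = 31×10⁻⁶ × 1.645 m × 193 = 9.8420×10⁻³ m = 9.8420 mm
difference = 9.8420 − 0.30161 = 9.54039 mm

9.54 mm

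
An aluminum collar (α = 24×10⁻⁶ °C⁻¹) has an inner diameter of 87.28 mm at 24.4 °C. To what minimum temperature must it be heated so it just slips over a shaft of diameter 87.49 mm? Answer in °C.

T = 125 °C

Required Δd = 87.49 − 87.28 = 0.21 mm
Δd = αd₀ΔT ⇒ ΔT = Δd/(αd₀) = 0.21 / (24×10⁻⁶ × 87.28) = 100.25 K
T_min = 24.4 + 100.25 = 124.65 °C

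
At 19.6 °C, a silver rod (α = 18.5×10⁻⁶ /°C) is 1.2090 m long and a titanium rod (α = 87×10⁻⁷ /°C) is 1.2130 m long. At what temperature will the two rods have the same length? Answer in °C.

T = 358.2 °C

Equal length when α₁L₁ΔT − α₂L₂ΔT = L₂ − L₁ = 4.00×10⁻³ m
α₁L₁ = 2.23665×10⁻⁵, α₂L₂ = 1.05531×10⁻⁵ → Δ(αL) = 1.18134×10⁻⁵ m/K
ΔT = 4.00×10⁻³ / 1.18134×10⁻⁵ = 338.599 K, so T = 19.6 + 338.599 = 358.199 °C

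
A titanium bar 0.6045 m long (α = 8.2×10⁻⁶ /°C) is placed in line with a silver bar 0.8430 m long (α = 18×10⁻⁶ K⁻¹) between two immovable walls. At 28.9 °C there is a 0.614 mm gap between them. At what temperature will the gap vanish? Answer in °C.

T = 59.4 °C

α₁L₁ = 4.9569×10⁻⁶ m/K, α₂L₂ = 1.5174×10⁻⁵ m/K → total 2.01309×10⁻⁵ m/K
ΔT = g/(α₁L₁+α₂L₂) = 6.14×10⁻⁴ / 2.01309×10⁻⁵ = 30.500 K
T = 28.9 + 30.500 = 59.400 °C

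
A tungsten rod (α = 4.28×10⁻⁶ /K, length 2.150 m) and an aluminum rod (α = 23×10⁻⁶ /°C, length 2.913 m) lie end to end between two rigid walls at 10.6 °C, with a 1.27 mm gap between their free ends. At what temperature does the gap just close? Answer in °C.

Gap closes when ΔL₁ + ΔL₂ = 1.27 mm = 1.27×10⁻³ m
(α₁L₁ + α₂L₂)ΔT = g
α₁L₁ + α₂L₂ = 4.28×10⁻⁶×2.150 + 23×10⁻⁶×2.913 = 7.6201×10⁻⁵ m/K
ΔT = 1.27×10⁻³ / 7.6201×10⁻⁵ = 16.666 K
T = 10.6 + 16.666 = 27.266 °C

T = 27.3 °C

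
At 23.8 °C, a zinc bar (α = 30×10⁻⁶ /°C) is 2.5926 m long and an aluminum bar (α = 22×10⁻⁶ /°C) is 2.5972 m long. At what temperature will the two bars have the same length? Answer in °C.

L₁(1 + α₁ΔT) = L₂(1 + α₂ΔT) ⇒ ΔT = (L₂ − L₁)/(α₁L₁ − α₂L₂)
L₂ − L₁ = 2.5972 − 2.5926 = 4.60×10⁻³ m
α₁L₁ − α₂L₂ = 30×10⁻⁶×2.5926 − 22×10⁻⁶×2.5972 = 2.06396×10⁻⁵ m/K
ΔT = 4.60×10⁻³ / 2.06396×10⁻⁵ = 222.873 K
T = 23.8 + 222.873 = 246.673 °C

T = 246.7 °C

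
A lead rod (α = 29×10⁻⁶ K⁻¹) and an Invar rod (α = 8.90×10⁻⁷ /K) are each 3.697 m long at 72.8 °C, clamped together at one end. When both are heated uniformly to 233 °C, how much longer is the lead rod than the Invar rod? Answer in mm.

16.6 mm

ΔT = 160.2 K
lead: ΔL = 29×10⁻⁶ × 3.697 m × 160.2 = 1.7176×10⁻² m = 17.176 mm
Invar: ΔL = 8.90×10⁻⁷ × 3.697 m × 160.2 = 5.2711×10⁻⁴ m = 0.52711 mm
difference = 17.176 − 0.52711 = 16.64889 mm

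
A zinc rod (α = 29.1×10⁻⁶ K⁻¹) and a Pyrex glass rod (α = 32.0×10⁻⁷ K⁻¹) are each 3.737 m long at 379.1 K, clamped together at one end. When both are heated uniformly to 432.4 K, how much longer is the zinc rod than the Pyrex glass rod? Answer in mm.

5.16 mm

ΔT = 53.3 K
zinc: ΔL = 29.1×10⁻⁶ × 3.737 m × 53.3 = 5.7962×10⁻³ m = 5.7962 mm
Pyrex glass: ΔL = 32.0×10⁻⁷ × 3.737 m × 53.3 = 6.3738×10⁻⁴ m = 0.63738 mm
difference = 5.7962 − 0.63738 = 5.15882 mm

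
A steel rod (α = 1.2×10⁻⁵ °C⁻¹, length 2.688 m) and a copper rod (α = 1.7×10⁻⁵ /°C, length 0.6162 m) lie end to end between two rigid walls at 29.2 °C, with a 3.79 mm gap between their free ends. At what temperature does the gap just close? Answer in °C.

α₁L₁ = 3.2256×10⁻⁵ m/K, α₂L₂ = 1.04754×10⁻⁵ m/K → total 4.27314×10⁻⁵ m/K
ΔT = g/(α₁L₁+α₂L₂) = 3.79×10⁻³ / 4.27314×10⁻⁵ = 88.69 K
T = 29.2 + 88.69 = 117.89 °C

T = 118 °C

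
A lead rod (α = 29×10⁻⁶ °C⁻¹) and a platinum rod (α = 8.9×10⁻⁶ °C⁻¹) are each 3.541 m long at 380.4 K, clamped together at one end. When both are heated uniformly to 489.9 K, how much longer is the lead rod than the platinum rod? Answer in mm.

7.79 mm

ΔT = 109.5 K
lead: ΔL = 29×10⁻⁶ × 3.541 m × 109.5 = 1.1244×10⁻² m = 11.244 mm
platinum: ΔL = 8.9×10⁻⁶ × 3.541 m × 109.5 = 3.4509×10⁻³ m = 3.4509 mm
difference = 11.244 − 3.4509 = 7.7931 mm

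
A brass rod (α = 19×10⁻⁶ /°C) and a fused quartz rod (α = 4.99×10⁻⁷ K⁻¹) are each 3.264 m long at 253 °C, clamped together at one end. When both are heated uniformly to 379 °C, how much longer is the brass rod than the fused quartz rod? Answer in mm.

7.61 mm

ΔT = 126 K
brass: ΔL = 19×10⁻⁶ × 3.264 m × 126 = 7.8140×10⁻³ m = 7.8140 mm
fused quartz: ΔL = 4.99×10⁻⁷ × 3.264 m × 126 = 2.0522×10⁻⁴ m = 0.20522 mm
difference = 7.8140 − 0.20522 = 7.60878 mm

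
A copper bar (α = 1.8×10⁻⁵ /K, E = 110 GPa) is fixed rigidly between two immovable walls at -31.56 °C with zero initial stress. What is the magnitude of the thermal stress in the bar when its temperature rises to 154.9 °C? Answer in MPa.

σ = 369 MPa

Fully constrained: the free strain ε = αΔT is blocked, so σ = Eε = EαΔT.
|ΔT| = 186.46 K
σ = 110×10⁹ × 1.8×10⁻⁵ × 186.46 = 3.69×10⁸ Pa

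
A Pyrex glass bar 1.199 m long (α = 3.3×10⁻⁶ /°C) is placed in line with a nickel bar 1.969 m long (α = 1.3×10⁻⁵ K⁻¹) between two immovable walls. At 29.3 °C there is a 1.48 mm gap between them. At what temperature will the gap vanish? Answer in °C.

T = 79.4 °C

Gap closes when ΔL₁ + ΔL₂ = 1.48 mm = 1.48×10⁻³ m
(α₁L₁ + α₂L₂)ΔT = g
α₁L₁ + α₂L₂ = 3.3×10⁻⁶×1.199 + 1.3×10⁻⁵×1.969 = 2.95537×10⁻⁵ m/K
ΔT = 1.48×10⁻³ / 2.95537×10⁻⁵ = 50.078 K
T = 29.3 + 50.078 = 79.378 °C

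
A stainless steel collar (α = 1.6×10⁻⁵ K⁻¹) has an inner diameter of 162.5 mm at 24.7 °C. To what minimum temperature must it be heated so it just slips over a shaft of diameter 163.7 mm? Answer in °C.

T = 486 °C

Required Δd = 163.7 − 162.5 = 1.2 mm
Δd = αd₀ΔT ⇒ ΔT = Δd/(αd₀) = 1.2 / (1.6×10⁻⁵ × 162.5) = 461.54 K
T_min = 24.7 + 461.54 = 486.24 °C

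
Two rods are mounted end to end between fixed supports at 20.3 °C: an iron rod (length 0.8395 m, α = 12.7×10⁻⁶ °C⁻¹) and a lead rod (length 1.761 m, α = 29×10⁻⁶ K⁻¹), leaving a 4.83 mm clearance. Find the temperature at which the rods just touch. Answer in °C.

T = 98.5 °C

Gap closes when ΔL₁ + ΔL₂ = 4.83 mm = 4.83×10⁻³ m
(α₁L₁ + α₂L₂)ΔT = g
α₁L₁ + α₂L₂ = 12.7×10⁻⁶×0.8395 + 29×10⁻⁶×1.761 = 6.173065×10⁻⁵ m/K
ΔT = 4.83×10⁻³ / 6.173065×10⁻⁵ = 78.243 K
T = 20.3 + 78.243 = 98.543 °C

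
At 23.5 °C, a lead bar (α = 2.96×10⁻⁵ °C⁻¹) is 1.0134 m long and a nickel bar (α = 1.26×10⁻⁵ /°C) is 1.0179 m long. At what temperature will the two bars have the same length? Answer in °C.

Equal length when α₁L₁ΔT − α₂L₂ΔT = L₂ − L₁ = 4.50×10⁻³ m
α₁L₁ = 2.999664×10⁻⁵, α₂L₂ = 1.282554×10⁻⁵ → Δ(αL) = 1.71711×10⁻⁵ m/K
ΔT = 4.50×10⁻³ / 1.71711×10⁻⁵ = 262.068 K, so T = 23.5 + 262.068 = 285.568 °C

T = 285.6 °C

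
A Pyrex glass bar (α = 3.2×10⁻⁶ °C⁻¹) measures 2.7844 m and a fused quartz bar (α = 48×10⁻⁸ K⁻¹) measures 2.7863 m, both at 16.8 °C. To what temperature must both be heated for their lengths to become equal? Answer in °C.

L₁(1 + α₁ΔT) = L₂(1 + α₂ΔT) ⇒ ΔT = (L₂ − L₁)/(α₁L₁ − α₂L₂)
L₂ − L₁ = 2.7863 − 2.7844 = 1.90×10⁻³ m
α₁L₁ − α₂L₂ = 3.2×10⁻⁶×2.7844 − 48×10⁻⁸×2.7863 = 7.572656×10⁻⁶ m/K
ΔT = 1.90×10⁻³ / 7.572656×10⁻⁶ = 250.903 K
T = 16.8 + 250.903 = 267.703 °C

T = 267.7 °C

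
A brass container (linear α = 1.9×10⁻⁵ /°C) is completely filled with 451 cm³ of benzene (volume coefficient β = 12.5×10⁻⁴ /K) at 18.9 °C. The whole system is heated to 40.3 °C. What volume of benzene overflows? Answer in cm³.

The container also expands: β_container ≈ 3α = 5.7×10⁻⁵ /K
Net overflow = V₀(β_liq − 3α_cont)ΔT
β − 3α = 1.25×10⁻³ − 5.7×10⁻⁵ = 1.193×10⁻³ /K; ΔT = 21.4 K
ΔV = 451 × 1.193×10⁻³ × 21.4 = 11.5 cm³

11.5 cm³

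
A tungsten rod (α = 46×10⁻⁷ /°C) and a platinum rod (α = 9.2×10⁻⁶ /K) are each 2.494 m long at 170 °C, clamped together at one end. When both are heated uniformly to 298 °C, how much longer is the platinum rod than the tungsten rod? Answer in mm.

1.47 mm

ΔT = 128 K
tungsten: ΔL = 46×10⁻⁷ × 2.494 m × 128 = 1.4685×10⁻³ m = 1.4685 mm
platinum: ΔL = 9.2×10⁻⁶ × 2.494 m × 128 = 2.9369×10⁻³ m = 2.9369 mm
difference = 2.9369 − 1.4685 = 1.4684 mm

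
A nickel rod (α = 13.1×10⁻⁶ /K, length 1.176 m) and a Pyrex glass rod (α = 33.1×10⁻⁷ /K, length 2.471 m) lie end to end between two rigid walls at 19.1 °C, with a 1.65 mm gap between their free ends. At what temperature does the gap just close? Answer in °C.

α₁L₁ = 1.54056×10⁻⁵ m/K, α₂L₂ = 8.17901×10⁻⁶ m/K → total 2.358461×10⁻⁵ m/K
ΔT = g/(α₁L₁+α₂L₂) = 1.65×10⁻³ / 2.358461×10⁻⁵ = 69.961 K
T = 19.1 + 69.961 = 89.061 °C

T = 89.1 °C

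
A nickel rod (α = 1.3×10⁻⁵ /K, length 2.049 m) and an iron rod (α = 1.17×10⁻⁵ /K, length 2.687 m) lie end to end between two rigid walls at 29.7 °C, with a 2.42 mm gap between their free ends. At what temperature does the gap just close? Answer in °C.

T = 71.4 °C

α₁L₁ = 2.6637×10⁻⁵ m/K, α₂L₂ = 3.14379×10⁻⁵ m/K → total 5.80749×10⁻⁵ m/K
ΔT = g/(α₁L₁+α₂L₂) = 2.42×10⁻³ / 5.80749×10⁻⁵ = 41.670 K
T = 29.7 + 41.670 = 71.370 °C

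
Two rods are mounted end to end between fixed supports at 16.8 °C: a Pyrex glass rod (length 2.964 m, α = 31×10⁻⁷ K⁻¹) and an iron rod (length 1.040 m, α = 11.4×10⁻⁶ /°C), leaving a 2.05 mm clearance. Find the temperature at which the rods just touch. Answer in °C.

T = 114 °C

α₁L₁ = 9.1884×10⁻⁶ m/K, α₂L₂ = 1.1856×10⁻⁵ m/K → total 2.10444×10⁻⁵ m/K
ΔT = g/(α₁L₁+α₂L₂) = 2.05×10⁻³ / 2.10444×10⁻⁵ = 97.41 K
T = 16.8 + 97.41 = 114.21 °C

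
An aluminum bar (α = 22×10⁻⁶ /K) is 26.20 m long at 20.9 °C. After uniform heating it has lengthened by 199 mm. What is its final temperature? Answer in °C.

T = 366 °C

ΔL = αL₀ΔT ⇒ ΔT = ΔL / (αL₀)
ΔT = 199×10⁻³ m / (22×10⁻⁶ × 26.20 m) = 345.25 K
T = 20.9 + 345.25 = 366.15 °C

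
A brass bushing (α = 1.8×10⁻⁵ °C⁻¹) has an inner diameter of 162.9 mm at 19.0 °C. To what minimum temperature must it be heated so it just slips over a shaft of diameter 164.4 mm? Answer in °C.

Required Δd = 164.4 − 162.9 = 1.5 mm
Δd = αd₀ΔT ⇒ ΔT = Δd/(αd₀) = 1.5 / (1.8×10⁻⁵ × 162.9) = 511.56 K
T_min = 19.0 + 511.56 = 530.56 °C

T = 531 °C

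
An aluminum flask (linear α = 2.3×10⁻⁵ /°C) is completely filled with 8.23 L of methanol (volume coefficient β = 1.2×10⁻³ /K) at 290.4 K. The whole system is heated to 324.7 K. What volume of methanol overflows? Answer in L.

0.319 L

The flask also expands: β_container ≈ 3α = 6.9×10⁻⁵ /K
Net overflow = V₀(β_liq − 3α_cont)ΔT
β − 3α = 1.20×10⁻³ − 6.9×10⁻⁵ = 1.131×10⁻³ /K; ΔT = 34.3 K
ΔV = 8.23 × 1.131×10⁻³ × 34.3 = 0.319 L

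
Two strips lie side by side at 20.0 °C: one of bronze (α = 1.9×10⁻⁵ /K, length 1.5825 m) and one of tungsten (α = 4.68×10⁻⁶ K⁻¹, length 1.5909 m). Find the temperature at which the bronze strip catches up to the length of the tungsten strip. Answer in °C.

T = 391.3 °C

Equal length when α₁L₁ΔT − α₂L₂ΔT = L₂ − L₁ = 8.40×10⁻³ m
α₁L₁ = 3.00675×10⁻⁵, α₂L₂ = 7.445412×10⁻⁶ → Δ(αL) = 2.2622088×10⁻⁵ m/K
ΔT = 8.40×10⁻³ / 2.2622088×10⁻⁵ = 371.319 K, so T = 20.0 + 371.319 = 391.319 °C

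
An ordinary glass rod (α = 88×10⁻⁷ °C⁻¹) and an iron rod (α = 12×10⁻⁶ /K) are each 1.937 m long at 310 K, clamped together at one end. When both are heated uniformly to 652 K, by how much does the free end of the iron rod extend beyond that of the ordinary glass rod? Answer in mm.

2.12 mm

ΔT = 342 K
ordinary glass: ΔL = 88×10⁻⁷ × 1.937 m × 342 = 5.8296×10⁻³ m = 5.8296 mm
iron: ΔL = 12×10⁻⁶ × 1.937 m × 342 = 7.9494×10⁻³ m = 7.9494 mm
difference = 7.9494 − 5.8296 = 2.1198 mm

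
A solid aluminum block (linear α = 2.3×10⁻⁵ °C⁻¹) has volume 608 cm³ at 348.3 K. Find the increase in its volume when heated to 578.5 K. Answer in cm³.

ΔV = 9.66 cm³

Isotropic solid: β ≈ 3α = 6.9×10⁻⁵ /K; ΔT = 230.2 K
ΔV = 3αV₀ΔT = 3(2.3×10⁻⁵)(608)(230.2) = 9.66 cm³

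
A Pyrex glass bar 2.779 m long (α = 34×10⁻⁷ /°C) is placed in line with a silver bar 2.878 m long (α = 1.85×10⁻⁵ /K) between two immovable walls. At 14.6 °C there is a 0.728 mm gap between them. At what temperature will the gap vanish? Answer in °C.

Gap closes when ΔL₁ + ΔL₂ = 0.728 mm = 7.28×10⁻⁴ m
(α₁L₁ + α₂L₂)ΔT = g
α₁L₁ + α₂L₂ = 34×10⁻⁷×2.779 + 1.85×10⁻⁵×2.878 = 6.26916×10⁻⁵ m/K
ΔT = 7.28×10⁻⁴ / 6.26916×10⁻⁵ = 11.612 K
T = 14.6 + 11.612 = 26.212 °C

T = 26.2 °C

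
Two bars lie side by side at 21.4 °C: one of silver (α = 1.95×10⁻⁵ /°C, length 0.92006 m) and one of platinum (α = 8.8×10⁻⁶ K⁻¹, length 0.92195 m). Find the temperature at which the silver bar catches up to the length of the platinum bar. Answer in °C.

T = 213.7 °C

L₁(1 + α₁ΔT) = L₂(1 + α₂ΔT) ⇒ ΔT = (L₂ − L₁)/(α₁L₁ − α₂L₂)
L₂ − L₁ = 0.92195 − 0.92006 = 1.89×10⁻³ m
α₁L₁ − α₂L₂ = 1.95×10⁻⁵×0.92006 − 8.8×10⁻⁶×0.92195 = 9.82801×10⁻⁶ m/K
ΔT = 1.89×10⁻³ / 9.82801×10⁻⁶ = 192.307 K
T = 21.4 + 192.307 = 213.707 °C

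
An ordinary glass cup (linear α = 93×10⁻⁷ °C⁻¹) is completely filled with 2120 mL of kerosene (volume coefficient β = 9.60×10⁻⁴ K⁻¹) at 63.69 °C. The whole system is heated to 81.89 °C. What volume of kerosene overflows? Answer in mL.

The cup also expands: β_container ≈ 3α = 2.79×10⁻⁵ /K
Net overflow = V₀(β_liq − 3α_cont)ΔT
β − 3α = 9.60×10⁻⁴ − 2.79×10⁻⁵ = 9.321×10⁻⁴ /K; ΔT = 18.20 K
ΔV = 2120 × 9.321×10⁻⁴ × 18.20 = 36.0 mL

36.0 mL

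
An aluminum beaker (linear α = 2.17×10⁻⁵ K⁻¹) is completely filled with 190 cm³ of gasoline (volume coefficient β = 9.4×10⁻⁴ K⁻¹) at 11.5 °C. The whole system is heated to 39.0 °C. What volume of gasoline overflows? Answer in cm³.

4.57 cm³

The beaker also expands: β_container ≈ 3α = 6.51×10⁻⁵ /K
Net overflow = V₀(β_liq − 3α_cont)ΔT
β − 3α = 9.40×10⁻⁴ − 6.51×10⁻⁵ = 8.749×10⁻⁴ /K; ΔT = 27.5 K
ΔV = 190 × 8.749×10⁻⁴ × 27.5 = 4.57 cm³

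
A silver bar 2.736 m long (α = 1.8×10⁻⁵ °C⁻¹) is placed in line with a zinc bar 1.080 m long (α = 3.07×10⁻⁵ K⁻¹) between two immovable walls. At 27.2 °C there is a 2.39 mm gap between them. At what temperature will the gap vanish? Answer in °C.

α₁L₁ = 4.9248×10⁻⁵ m/K, α₂L₂ = 3.3156×10⁻⁵ m/K → total 8.2404×10⁻⁵ m/K
ΔT = g/(α₁L₁+α₂L₂) = 2.39×10⁻³ / 8.2404×10⁻⁵ = 29.003 K
T = 27.2 + 29.003 = 56.203 °C

T = 56.2 °C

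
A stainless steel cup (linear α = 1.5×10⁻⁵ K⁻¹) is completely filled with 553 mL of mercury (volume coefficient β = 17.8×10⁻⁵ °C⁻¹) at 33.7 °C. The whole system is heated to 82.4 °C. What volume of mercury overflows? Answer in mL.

The cup also expands: β_container ≈ 3α = 4.5×10⁻⁵ /K
Net overflow = V₀(β_liq − 3α_cont)ΔT
β − 3α = 1.78×10⁻⁴ − 4.5×10⁻⁵ = 1.33×10⁻⁴ /K; ΔT = 48.7 K
ΔV = 553 × 1.33×10⁻⁴ × 48.7 = 3.58 mL

3.58 mL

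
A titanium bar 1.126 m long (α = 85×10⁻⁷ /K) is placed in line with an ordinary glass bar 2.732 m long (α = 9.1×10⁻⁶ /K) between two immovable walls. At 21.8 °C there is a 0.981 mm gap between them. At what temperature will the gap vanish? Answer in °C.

T = 50.3 °C

α₁L₁ = 9.571×10⁻⁶ m/K, α₂L₂ = 2.48612×10⁻⁵ m/K → total 3.44322×10⁻⁵ m/K
ΔT = g/(α₁L₁+α₂L₂) = 9.81×10⁻⁴ / 3.44322×10⁻⁵ = 28.491 K
T = 21.8 + 28.491 = 50.291 °C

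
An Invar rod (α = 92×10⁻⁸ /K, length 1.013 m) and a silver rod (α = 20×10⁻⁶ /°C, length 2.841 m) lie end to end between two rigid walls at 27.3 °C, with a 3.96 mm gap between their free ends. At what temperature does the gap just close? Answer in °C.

Gap closes when ΔL₁ + ΔL₂ = 3.96 mm = 3.96×10⁻³ m
(α₁L₁ + α₂L₂)ΔT = g
α₁L₁ + α₂L₂ = 92×10⁻⁸×1.013 + 20×10⁻⁶×2.841 = 5.775196×10⁻⁵ m/K
ΔT = 3.96×10⁻³ / 5.775196×10⁻⁵ = 68.569 K
T = 27.3 + 68.569 = 95.869 °C

T = 95.9 °C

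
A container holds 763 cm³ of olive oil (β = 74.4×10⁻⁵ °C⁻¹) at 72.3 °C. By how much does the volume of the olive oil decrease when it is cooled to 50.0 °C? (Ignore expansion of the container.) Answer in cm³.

ΔV = 12.7 cm³

|ΔT| = |50.0 − 72.3| = 22.3 K
ΔV = βV₀ΔT = (74.4×10⁻⁵)(763)(22.3) = 12.7 cm³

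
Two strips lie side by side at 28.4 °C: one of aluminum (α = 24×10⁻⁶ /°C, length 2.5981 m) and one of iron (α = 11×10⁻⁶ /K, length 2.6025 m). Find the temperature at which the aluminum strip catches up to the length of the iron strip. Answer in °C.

T = 158.9 °C

Equal length when α₁L₁ΔT − α₂L₂ΔT = L₂ − L₁ = 4.40×10⁻³ m
α₁L₁ = 6.23544×10⁻⁵, α₂L₂ = 2.86275×10⁻⁵ → Δ(αL) = 3.37269×10⁻⁵ m/K
ΔT = 4.40×10⁻³ / 3.37269×10⁻⁵ = 130.460 K, so T = 28.4 + 130.460 = 158.860 °C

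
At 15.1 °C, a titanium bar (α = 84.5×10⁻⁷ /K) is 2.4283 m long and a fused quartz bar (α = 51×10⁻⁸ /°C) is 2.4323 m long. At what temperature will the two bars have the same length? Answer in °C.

T = 222.6 °C

L₁(1 + α₁ΔT) = L₂(1 + α₂ΔT) ⇒ ΔT = (L₂ − L₁)/(α₁L₁ − α₂L₂)
L₂ − L₁ = 2.4323 − 2.4283 = 4.00×10⁻³ m
α₁L₁ − α₂L₂ = 84.5×10⁻⁷×2.4283 − 51×10⁻⁸×2.4323 = 1.9278662×10⁻⁵ m/K
ΔT = 4.00×10⁻³ / 1.9278662×10⁻⁵ = 207.483 K
T = 15.1 + 207.483 = 222.583 °C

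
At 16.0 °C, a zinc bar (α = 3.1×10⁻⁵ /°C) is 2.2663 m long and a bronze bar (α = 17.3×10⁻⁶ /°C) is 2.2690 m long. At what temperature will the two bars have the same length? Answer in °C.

T = 103.1 °C

L₁(1 + α₁ΔT) = L₂(1 + α₂ΔT) ⇒ ΔT = (L₂ − L₁)/(α₁L₁ − α₂L₂)
L₂ − L₁ = 2.2690 − 2.2663 = 2.70×10⁻³ m
α₁L₁ − α₂L₂ = 3.1×10⁻⁵×2.2663 − 17.3×10⁻⁶×2.2690 = 3.10016×10⁻⁵ m/K
ΔT = 2.70×10⁻³ / 3.10016×10⁻⁵ = 87.092 K
T = 16.0 + 87.092 = 103.092 °C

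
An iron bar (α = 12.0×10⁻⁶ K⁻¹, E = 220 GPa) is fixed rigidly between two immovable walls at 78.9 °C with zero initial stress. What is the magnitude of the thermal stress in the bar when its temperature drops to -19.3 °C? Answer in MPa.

σ = 259 MPa

Fully constrained: the free strain ε = αΔT is blocked, so σ = Eε = EαΔT.
|ΔT| = 98.2 K
σ = 220×10⁹ × 12.0×10⁻⁶ × 98.2 = 2.59×10⁸ Pa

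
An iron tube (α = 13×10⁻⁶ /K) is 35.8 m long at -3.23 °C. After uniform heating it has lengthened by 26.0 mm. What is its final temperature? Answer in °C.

ΔL = αL₀ΔT ⇒ ΔT = ΔL / (αL₀)
ΔT = 26.0×10⁻³ m / (13×10⁻⁶ × 35.8 m) = 55.866 K
T = -3.23 + 55.866 = 52.636 °C

T = 52.6 °C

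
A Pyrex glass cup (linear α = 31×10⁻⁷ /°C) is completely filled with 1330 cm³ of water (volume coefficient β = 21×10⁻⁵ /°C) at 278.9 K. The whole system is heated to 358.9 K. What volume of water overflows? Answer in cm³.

The cup also expands: β_container ≈ 3α = 9.3×10⁻⁶ /K
Net overflow = V₀(β_liq − 3α_cont)ΔT
β − 3α = 2.10×10⁻⁴ − 9.3×10⁻⁶ = 2.007×10⁻⁴ /K; ΔT = 80.0 K
ΔV = 1330 × 2.007×10⁻⁴ × 80.0 = 21.4 cm³

21.4 cm³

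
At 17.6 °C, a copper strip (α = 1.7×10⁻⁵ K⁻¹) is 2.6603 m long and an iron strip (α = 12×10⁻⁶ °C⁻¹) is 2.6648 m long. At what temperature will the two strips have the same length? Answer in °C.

Equal length when α₁L₁ΔT − α₂L₂ΔT = L₂ − L₁ = 4.50×10⁻³ m
α₁L₁ = 4.52251×10⁻⁵, α₂L₂ = 3.19776×10⁻⁵ → Δ(αL) = 1.32475×10⁻⁵ m/K
ΔT = 4.50×10⁻³ / 1.32475×10⁻⁵ = 339.687 K, so T = 17.6 + 339.687 = 357.287 °C

T = 357.3 °C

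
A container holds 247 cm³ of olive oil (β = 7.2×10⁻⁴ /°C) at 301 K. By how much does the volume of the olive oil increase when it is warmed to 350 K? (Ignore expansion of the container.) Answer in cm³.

|ΔT| = |350 − 301| = 49 K
ΔV = βV₀ΔT = (7.2×10⁻⁴)(247)(49) = 8.71 cm³

ΔV = 8.71 cm³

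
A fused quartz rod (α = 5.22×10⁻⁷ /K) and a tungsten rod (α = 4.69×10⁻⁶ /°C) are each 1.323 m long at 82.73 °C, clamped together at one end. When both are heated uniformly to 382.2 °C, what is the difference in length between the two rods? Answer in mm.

ΔT = 299.47 K
fused quartz: ΔL = 5.22×10⁻⁷ × 1.323 m × 299.47 = 2.0682×10⁻⁴ m = 0.20682 mm
tungsten: ΔL = 4.69×10⁻⁶ × 1.323 m × 299.47 = 1.8582×10⁻³ m = 1.8582 mm
difference = 1.8582 − 0.20682 = 1.65138 mm

1.65 mm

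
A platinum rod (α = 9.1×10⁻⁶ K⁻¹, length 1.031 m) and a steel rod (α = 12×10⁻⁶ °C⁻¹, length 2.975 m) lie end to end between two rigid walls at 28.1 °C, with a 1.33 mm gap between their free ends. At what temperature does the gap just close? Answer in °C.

Gap closes when ΔL₁ + ΔL₂ = 1.33 mm = 1.33×10⁻³ m
(α₁L₁ + α₂L₂)ΔT = g
α₁L₁ + α₂L₂ = 9.1×10⁻⁶×1.031 + 12×10⁻⁶×2.975 = 4.50821×10⁻⁵ m/K
ΔT = 1.33×10⁻³ / 4.50821×10⁻⁵ = 29.502 K
T = 28.1 + 29.502 = 57.602 °C

T = 57.6 °C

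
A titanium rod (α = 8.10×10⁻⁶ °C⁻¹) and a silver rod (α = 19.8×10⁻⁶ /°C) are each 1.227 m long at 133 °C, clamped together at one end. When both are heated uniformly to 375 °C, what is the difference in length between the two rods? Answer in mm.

ΔT = 242 K
titanium: ΔL = 8.10×10⁻⁶ × 1.227 m × 242 = 2.4052×10⁻³ m = 2.4052 mm
silver: ΔL = 19.8×10⁻⁶ × 1.227 m × 242 = 5.8793×10⁻³ m = 5.8793 mm
difference = 5.8793 − 2.4052 = 3.4741 mm

3.47 mm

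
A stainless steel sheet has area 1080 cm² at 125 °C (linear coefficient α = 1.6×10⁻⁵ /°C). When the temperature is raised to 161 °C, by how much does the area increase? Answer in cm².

ΔA = 1.24 cm²

Area coefficient ≈ 2α; |ΔT| = 36 K
ΔA = 2αA₀ΔT = 2(1.6×10⁻⁵)(1080)(36) = 1.24 cm²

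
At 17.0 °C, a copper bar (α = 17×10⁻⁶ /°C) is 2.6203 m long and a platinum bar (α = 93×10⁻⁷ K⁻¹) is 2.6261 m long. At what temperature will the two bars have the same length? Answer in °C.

Equal length when α₁L₁ΔT − α₂L₂ΔT = L₂ − L₁ = 5.80×10⁻³ m
α₁L₁ = 4.45451×10⁻⁵, α₂L₂ = 2.442273×10⁻⁵ → Δ(αL) = 2.012237×10⁻⁵ m/K
ΔT = 5.80×10⁻³ / 2.012237×10⁻⁵ = 288.236 K, so T = 17.0 + 288.236 = 305.236 °C

T = 305.2 °C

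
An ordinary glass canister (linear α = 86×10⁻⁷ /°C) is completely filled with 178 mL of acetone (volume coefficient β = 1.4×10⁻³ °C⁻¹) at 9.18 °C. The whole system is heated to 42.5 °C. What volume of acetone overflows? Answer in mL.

8.15 mL

The canister also expands: β_container ≈ 3α = 2.58×10⁻⁵ /K
Net overflow = V₀(β_liq − 3α_cont)ΔT
β − 3α = 1.40×10⁻³ − 2.58×10⁻⁵ = 1.3742×10⁻³ /K; ΔT = 33.32 K
ΔV = 178 × 1.3742×10⁻³ × 33.32 = 8.15 mL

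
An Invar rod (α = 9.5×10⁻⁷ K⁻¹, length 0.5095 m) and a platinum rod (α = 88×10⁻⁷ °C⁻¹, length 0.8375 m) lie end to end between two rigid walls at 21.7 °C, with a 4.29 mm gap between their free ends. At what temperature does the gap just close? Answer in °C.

T = 568 °C

Gap closes when ΔL₁ + ΔL₂ = 4.29 mm = 4.29×10⁻³ m
(α₁L₁ + α₂L₂)ΔT = g
α₁L₁ + α₂L₂ = 9.5×10⁻⁷×0.5095 + 88×10⁻⁷×0.8375 = 7.854025×10⁻⁶ m/K
ΔT = 4.29×10⁻³ / 7.854025×10⁻⁶ = 546.22 K
T = 21.7 + 546.22 = 567.92 °C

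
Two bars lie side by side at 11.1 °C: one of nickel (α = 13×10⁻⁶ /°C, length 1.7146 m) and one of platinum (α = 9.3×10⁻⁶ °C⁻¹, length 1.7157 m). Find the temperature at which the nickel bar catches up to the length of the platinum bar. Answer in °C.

T = 184.8 °C

Equal length when α₁L₁ΔT − α₂L₂ΔT = L₂ − L₁ = 1.10×10⁻³ m
α₁L₁ = 2.22898×10⁻⁵, α₂L₂ = 1.595601×10⁻⁵ → Δ(αL) = 6.33379×10⁻⁶ m/K
ΔT = 1.10×10⁻³ / 6.33379×10⁻⁶ = 173.672 K, so T = 11.1 + 173.672 = 184.772 °C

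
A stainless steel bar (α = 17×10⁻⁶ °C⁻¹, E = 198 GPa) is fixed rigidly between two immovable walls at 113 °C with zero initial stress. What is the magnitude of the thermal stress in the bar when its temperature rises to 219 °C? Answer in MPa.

Fully constrained: the free strain ε = αΔT is blocked, so σ = Eε = EαΔT.
|ΔT| = 106 K
σ = 198×10⁹ × 17×10⁻⁶ × 106 = 3.57×10⁸ Pa

σ = 357 MPa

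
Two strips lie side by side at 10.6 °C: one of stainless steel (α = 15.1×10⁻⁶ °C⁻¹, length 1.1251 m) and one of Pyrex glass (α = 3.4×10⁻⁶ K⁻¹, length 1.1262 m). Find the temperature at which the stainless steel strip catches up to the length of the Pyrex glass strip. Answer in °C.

T = 94.19 °C

L₁(1 + α₁ΔT) = L₂(1 + α₂ΔT) ⇒ ΔT = (L₂ − L₁)/(α₁L₁ − α₂L₂)
L₂ − L₁ = 1.1262 − 1.1251 = 1.10×10⁻³ m
α₁L₁ − α₂L₂ = 15.1×10⁻⁶×1.1251 − 3.4×10⁻⁶×1.1262 = 1.315993×10⁻⁵ m/K
ΔT = 1.10×10⁻³ / 1.315993×10⁻⁵ = 83.5871 K
T = 10.6 + 83.5871 = 94.1871 °C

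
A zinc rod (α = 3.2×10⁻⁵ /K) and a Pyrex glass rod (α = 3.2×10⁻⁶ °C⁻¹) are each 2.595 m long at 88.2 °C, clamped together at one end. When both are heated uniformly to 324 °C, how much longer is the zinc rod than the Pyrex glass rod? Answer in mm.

ΔT = 235.8 K
zinc: ΔL = 3.2×10⁻⁵ × 2.595 m × 235.8 = 1.9581×10⁻² m = 19.581 mm
Pyrex glass: ΔL = 3.2×10⁻⁶ × 2.595 m × 235.8 = 1.9581×10⁻³ m = 1.9581 mm
difference = 19.581 − 1.9581 = 17.6229 mm

17.6 mm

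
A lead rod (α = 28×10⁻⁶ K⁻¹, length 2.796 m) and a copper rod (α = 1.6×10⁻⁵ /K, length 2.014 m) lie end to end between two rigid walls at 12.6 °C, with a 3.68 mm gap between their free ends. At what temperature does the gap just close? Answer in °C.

α₁L₁ = 7.8288×10⁻⁵ m/K, α₂L₂ = 3.2224×10⁻⁵ m/K → total 1.10512×10⁻⁴ m/K
ΔT = g/(α₁L₁+α₂L₂) = 3.68×10⁻³ / 1.10512×10⁻⁴ = 33.300 K
T = 12.6 + 33.300 = 45.900 °C

T = 45.9 °C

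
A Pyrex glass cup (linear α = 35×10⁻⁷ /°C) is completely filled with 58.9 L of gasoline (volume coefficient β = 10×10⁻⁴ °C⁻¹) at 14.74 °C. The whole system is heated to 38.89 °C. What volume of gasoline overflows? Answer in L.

1.41 L

The cup also expands: β_container ≈ 3α = 1.05×10⁻⁵ /K
Net overflow = V₀(β_liq − 3α_cont)ΔT
β − 3α = 1.00×10⁻³ − 1.05×10⁻⁵ = 9.895×10⁻⁴ /K; ΔT = 24.15 K
ΔV = 58.9 × 9.895×10⁻⁴ × 24.15 = 1.41 L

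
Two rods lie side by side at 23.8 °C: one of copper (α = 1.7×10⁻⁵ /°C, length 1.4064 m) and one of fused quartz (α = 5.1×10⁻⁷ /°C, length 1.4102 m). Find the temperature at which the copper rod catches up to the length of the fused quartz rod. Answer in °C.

Equal length when α₁L₁ΔT − α₂L₂ΔT = L₂ − L₁ = 3.80×10⁻³ m
α₁L₁ = 2.39088×10⁻⁵, α₂L₂ = 7.19202×10⁻⁷ → Δ(αL) = 2.3189598×10⁻⁵ m/K
ΔT = 3.80×10⁻³ / 2.3189598×10⁻⁵ = 163.867 K, so T = 23.8 + 163.867 = 187.667 °C

T = 187.7 °C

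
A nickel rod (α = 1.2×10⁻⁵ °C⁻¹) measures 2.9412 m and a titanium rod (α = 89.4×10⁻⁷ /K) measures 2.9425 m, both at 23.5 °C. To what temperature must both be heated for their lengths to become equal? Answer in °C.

Equal length when α₁L₁ΔT − α₂L₂ΔT = L₂ − L₁ = 1.30×10⁻³ m
α₁L₁ = 3.52944×10⁻⁵, α₂L₂ = 2.630595×10⁻⁵ → Δ(αL) = 8.98845×10⁻⁶ m/K
ΔT = 1.30×10⁻³ / 8.98845×10⁻⁶ = 144.630 K, so T = 23.5 + 144.630 = 168.130 °C

T = 168.1 °C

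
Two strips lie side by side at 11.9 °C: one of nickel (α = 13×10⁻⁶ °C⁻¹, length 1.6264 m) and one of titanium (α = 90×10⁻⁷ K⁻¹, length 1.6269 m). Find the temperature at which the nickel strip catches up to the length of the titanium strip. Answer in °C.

L₁(1 + α₁ΔT) = L₂(1 + α₂ΔT) ⇒ ΔT = (L₂ − L₁)/(α₁L₁ − α₂L₂)
L₂ − L₁ = 1.6269 − 1.6264 = 5.00×10⁻⁴ m
α₁L₁ − α₂L₂ = 13×10⁻⁶×1.6264 − 90×10⁻⁷×1.6269 = 6.5011×10⁻⁶ m/K
ΔT = 5.00×10⁻⁴ / 6.5011×10⁻⁶ = 76.9101 K
T = 11.9 + 76.9101 = 88.8101 °C

T = 88.81 °C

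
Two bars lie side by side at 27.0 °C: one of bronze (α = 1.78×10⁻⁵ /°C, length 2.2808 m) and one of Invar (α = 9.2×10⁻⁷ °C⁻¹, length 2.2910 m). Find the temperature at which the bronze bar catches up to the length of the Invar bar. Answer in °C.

Equal length when α₁L₁ΔT − α₂L₂ΔT = L₂ − L₁ = 1.02×10⁻² m
α₁L₁ = 4.059824×10⁻⁵, α₂L₂ = 2.10772×10⁻⁶ → Δ(αL) = 3.849052×10⁻⁵ m/K
ΔT = 1.02×10⁻² / 3.849052×10⁻⁵ = 265.000 K, so T = 27.0 + 265.000 = 292.000 °C

T = 292.0 °C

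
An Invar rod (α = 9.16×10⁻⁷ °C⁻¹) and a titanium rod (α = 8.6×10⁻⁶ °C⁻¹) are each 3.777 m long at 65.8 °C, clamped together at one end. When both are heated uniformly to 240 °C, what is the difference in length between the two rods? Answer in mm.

ΔT = 174.2 K
Invar: ΔL = 9.16×10⁻⁷ × 3.777 m × 174.2 = 6.0269×10⁻⁴ m = 0.60269 mm
titanium: ΔL = 8.6×10⁻⁶ × 3.777 m × 174.2 = 5.6584×10⁻³ m = 5.6584 mm
difference = 5.6584 − 0.60269 = 5.05571 mm

5.06 mm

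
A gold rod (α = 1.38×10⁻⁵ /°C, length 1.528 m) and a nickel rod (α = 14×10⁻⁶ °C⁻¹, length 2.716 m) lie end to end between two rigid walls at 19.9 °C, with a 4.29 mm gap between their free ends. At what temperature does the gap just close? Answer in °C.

T = 92.5 °C

Gap closes when ΔL₁ + ΔL₂ = 4.29 mm = 4.29×10⁻³ m
(α₁L₁ + α₂L₂)ΔT = g
α₁L₁ + α₂L₂ = 1.38×10⁻⁵×1.528 + 14×10⁻⁶×2.716 = 5.91104×10⁻⁵ m/K
ΔT = 4.29×10⁻³ / 5.91104×10⁻⁵ = 72.576 K
T = 19.9 + 72.576 = 92.476 °C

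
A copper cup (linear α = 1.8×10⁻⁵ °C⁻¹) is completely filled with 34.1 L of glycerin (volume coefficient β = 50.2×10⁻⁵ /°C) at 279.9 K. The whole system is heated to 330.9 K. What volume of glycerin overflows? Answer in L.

0.779 L

The cup also expands: β_container ≈ 3α = 5.4×10⁻⁵ /K
Net overflow = V₀(β_liq − 3α_cont)ΔT
β − 3α = 5.02×10⁻⁴ − 5.4×10⁻⁵ = 4.48×10⁻⁴ /K; ΔT = 51.0 K
ΔV = 34.1 × 4.48×10⁻⁴ × 51.0 = 0.779 L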